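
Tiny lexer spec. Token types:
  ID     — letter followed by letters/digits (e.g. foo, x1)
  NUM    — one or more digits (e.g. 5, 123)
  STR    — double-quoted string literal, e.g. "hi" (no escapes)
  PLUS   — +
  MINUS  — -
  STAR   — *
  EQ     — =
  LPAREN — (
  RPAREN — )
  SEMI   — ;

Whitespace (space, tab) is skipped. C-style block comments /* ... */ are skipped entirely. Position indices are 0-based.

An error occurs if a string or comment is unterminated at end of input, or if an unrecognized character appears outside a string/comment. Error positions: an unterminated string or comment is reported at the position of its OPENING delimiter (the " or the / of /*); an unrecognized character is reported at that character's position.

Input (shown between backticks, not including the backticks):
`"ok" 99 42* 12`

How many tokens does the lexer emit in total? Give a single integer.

pos=0: enter STRING mode
pos=0: emit STR "ok" (now at pos=4)
pos=5: emit NUM '99' (now at pos=7)
pos=8: emit NUM '42' (now at pos=10)
pos=10: emit STAR '*'
pos=12: emit NUM '12' (now at pos=14)
DONE. 5 tokens: [STR, NUM, NUM, STAR, NUM]

Answer: 5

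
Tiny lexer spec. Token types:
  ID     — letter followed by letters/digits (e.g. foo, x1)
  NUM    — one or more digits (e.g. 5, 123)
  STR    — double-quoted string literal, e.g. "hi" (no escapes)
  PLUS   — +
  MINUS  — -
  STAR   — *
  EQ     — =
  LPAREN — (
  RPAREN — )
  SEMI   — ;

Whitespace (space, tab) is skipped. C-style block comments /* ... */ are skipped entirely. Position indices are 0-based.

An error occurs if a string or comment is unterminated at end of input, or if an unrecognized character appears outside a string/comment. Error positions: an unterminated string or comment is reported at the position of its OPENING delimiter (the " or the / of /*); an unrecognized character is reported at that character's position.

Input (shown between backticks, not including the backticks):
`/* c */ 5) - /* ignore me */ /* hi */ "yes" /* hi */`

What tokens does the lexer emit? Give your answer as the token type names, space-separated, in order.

pos=0: enter COMMENT mode (saw '/*')
exit COMMENT mode (now at pos=7)
pos=8: emit NUM '5' (now at pos=9)
pos=9: emit RPAREN ')'
pos=11: emit MINUS '-'
pos=13: enter COMMENT mode (saw '/*')
exit COMMENT mode (now at pos=28)
pos=29: enter COMMENT mode (saw '/*')
exit COMMENT mode (now at pos=37)
pos=38: enter STRING mode
pos=38: emit STR "yes" (now at pos=43)
pos=44: enter COMMENT mode (saw '/*')
exit COMMENT mode (now at pos=52)
DONE. 4 tokens: [NUM, RPAREN, MINUS, STR]

Answer: NUM RPAREN MINUS STR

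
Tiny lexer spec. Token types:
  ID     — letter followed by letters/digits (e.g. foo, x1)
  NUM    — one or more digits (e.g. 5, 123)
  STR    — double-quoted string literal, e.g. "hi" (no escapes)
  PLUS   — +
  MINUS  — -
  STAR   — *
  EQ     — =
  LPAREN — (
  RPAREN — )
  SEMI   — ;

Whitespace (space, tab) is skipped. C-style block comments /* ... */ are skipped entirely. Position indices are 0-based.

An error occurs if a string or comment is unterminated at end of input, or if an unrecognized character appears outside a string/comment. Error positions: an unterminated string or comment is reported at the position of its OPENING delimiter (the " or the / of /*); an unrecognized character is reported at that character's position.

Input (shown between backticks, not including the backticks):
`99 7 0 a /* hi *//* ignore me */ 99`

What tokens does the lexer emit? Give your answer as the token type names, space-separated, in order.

pos=0: emit NUM '99' (now at pos=2)
pos=3: emit NUM '7' (now at pos=4)
pos=5: emit NUM '0' (now at pos=6)
pos=7: emit ID 'a' (now at pos=8)
pos=9: enter COMMENT mode (saw '/*')
exit COMMENT mode (now at pos=17)
pos=17: enter COMMENT mode (saw '/*')
exit COMMENT mode (now at pos=32)
pos=33: emit NUM '99' (now at pos=35)
DONE. 5 tokens: [NUM, NUM, NUM, ID, NUM]

Answer: NUM NUM NUM ID NUM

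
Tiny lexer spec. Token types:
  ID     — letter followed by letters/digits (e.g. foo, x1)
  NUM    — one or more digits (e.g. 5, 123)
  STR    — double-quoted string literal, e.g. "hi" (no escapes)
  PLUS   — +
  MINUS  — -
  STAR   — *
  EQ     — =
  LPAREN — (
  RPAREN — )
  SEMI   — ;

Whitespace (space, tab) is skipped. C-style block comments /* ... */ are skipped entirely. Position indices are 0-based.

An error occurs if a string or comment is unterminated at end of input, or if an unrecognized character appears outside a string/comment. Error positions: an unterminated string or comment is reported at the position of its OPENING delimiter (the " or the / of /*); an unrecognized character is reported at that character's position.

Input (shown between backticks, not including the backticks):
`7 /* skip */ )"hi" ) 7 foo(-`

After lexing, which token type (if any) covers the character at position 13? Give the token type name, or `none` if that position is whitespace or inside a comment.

Answer: RPAREN

Derivation:
pos=0: emit NUM '7' (now at pos=1)
pos=2: enter COMMENT mode (saw '/*')
exit COMMENT mode (now at pos=12)
pos=13: emit RPAREN ')'
pos=14: enter STRING mode
pos=14: emit STR "hi" (now at pos=18)
pos=19: emit RPAREN ')'
pos=21: emit NUM '7' (now at pos=22)
pos=23: emit ID 'foo' (now at pos=26)
pos=26: emit LPAREN '('
pos=27: emit MINUS '-'
DONE. 8 tokens: [NUM, RPAREN, STR, RPAREN, NUM, ID, LPAREN, MINUS]
Position 13: char is ')' -> RPAREN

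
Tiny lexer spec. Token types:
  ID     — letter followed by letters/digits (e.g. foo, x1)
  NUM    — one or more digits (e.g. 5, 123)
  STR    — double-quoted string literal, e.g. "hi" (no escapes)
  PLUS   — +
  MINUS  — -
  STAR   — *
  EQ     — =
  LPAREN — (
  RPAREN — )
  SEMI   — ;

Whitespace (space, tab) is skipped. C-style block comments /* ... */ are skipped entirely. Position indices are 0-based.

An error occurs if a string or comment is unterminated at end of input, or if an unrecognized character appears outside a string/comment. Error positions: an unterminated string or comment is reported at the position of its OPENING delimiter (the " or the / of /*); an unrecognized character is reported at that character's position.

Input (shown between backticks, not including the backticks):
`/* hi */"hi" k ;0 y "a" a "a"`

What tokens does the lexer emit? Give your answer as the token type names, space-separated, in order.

Answer: STR ID SEMI NUM ID STR ID STR

Derivation:
pos=0: enter COMMENT mode (saw '/*')
exit COMMENT mode (now at pos=8)
pos=8: enter STRING mode
pos=8: emit STR "hi" (now at pos=12)
pos=13: emit ID 'k' (now at pos=14)
pos=15: emit SEMI ';'
pos=16: emit NUM '0' (now at pos=17)
pos=18: emit ID 'y' (now at pos=19)
pos=20: enter STRING mode
pos=20: emit STR "a" (now at pos=23)
pos=24: emit ID 'a' (now at pos=25)
pos=26: enter STRING mode
pos=26: emit STR "a" (now at pos=29)
DONE. 8 tokens: [STR, ID, SEMI, NUM, ID, STR, ID, STR]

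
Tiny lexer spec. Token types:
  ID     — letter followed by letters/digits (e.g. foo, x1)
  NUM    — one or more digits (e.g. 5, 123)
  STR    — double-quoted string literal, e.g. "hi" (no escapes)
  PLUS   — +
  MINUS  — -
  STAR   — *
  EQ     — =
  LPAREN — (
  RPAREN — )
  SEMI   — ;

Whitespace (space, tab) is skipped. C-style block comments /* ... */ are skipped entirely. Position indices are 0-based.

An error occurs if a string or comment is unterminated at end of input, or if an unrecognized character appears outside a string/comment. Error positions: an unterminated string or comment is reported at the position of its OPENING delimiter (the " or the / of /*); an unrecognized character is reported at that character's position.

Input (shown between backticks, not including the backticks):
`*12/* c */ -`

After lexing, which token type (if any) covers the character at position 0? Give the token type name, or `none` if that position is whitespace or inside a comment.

pos=0: emit STAR '*'
pos=1: emit NUM '12' (now at pos=3)
pos=3: enter COMMENT mode (saw '/*')
exit COMMENT mode (now at pos=10)
pos=11: emit MINUS '-'
DONE. 3 tokens: [STAR, NUM, MINUS]
Position 0: char is '*' -> STAR

Answer: STAR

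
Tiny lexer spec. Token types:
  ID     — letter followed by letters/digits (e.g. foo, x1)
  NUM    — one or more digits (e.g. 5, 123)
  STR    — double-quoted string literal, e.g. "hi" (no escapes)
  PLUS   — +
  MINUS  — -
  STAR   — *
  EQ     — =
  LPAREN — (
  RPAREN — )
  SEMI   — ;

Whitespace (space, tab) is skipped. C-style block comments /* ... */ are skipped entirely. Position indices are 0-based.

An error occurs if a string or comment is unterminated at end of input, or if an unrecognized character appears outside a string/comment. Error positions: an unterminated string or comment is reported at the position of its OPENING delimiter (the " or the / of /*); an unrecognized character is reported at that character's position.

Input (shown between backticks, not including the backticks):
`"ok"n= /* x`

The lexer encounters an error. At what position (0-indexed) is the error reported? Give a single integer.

Answer: 7

Derivation:
pos=0: enter STRING mode
pos=0: emit STR "ok" (now at pos=4)
pos=4: emit ID 'n' (now at pos=5)
pos=5: emit EQ '='
pos=7: enter COMMENT mode (saw '/*')
pos=7: ERROR — unterminated comment (reached EOF)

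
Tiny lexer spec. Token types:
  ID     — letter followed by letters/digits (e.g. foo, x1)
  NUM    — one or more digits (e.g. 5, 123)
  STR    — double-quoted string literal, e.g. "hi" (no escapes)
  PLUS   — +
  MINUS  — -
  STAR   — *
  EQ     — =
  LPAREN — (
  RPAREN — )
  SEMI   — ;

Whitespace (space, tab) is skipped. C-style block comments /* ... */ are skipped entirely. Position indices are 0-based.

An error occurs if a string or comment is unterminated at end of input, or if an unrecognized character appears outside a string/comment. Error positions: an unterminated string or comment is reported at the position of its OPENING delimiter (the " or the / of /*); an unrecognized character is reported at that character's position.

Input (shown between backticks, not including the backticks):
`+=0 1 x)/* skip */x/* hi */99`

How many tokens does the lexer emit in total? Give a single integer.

pos=0: emit PLUS '+'
pos=1: emit EQ '='
pos=2: emit NUM '0' (now at pos=3)
pos=4: emit NUM '1' (now at pos=5)
pos=6: emit ID 'x' (now at pos=7)
pos=7: emit RPAREN ')'
pos=8: enter COMMENT mode (saw '/*')
exit COMMENT mode (now at pos=18)
pos=18: emit ID 'x' (now at pos=19)
pos=19: enter COMMENT mode (saw '/*')
exit COMMENT mode (now at pos=27)
pos=27: emit NUM '99' (now at pos=29)
DONE. 8 tokens: [PLUS, EQ, NUM, NUM, ID, RPAREN, ID, NUM]

Answer: 8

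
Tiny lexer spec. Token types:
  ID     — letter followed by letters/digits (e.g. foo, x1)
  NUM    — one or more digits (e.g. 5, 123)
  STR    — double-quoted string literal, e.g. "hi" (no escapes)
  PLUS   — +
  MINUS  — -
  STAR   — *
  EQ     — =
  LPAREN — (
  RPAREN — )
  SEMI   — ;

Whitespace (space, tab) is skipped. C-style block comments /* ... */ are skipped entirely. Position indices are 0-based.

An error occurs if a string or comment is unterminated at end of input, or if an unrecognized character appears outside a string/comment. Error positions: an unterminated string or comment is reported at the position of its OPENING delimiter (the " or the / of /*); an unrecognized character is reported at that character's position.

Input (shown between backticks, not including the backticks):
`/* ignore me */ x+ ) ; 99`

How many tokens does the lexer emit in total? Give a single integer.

Answer: 5

Derivation:
pos=0: enter COMMENT mode (saw '/*')
exit COMMENT mode (now at pos=15)
pos=16: emit ID 'x' (now at pos=17)
pos=17: emit PLUS '+'
pos=19: emit RPAREN ')'
pos=21: emit SEMI ';'
pos=23: emit NUM '99' (now at pos=25)
DONE. 5 tokens: [ID, PLUS, RPAREN, SEMI, NUM]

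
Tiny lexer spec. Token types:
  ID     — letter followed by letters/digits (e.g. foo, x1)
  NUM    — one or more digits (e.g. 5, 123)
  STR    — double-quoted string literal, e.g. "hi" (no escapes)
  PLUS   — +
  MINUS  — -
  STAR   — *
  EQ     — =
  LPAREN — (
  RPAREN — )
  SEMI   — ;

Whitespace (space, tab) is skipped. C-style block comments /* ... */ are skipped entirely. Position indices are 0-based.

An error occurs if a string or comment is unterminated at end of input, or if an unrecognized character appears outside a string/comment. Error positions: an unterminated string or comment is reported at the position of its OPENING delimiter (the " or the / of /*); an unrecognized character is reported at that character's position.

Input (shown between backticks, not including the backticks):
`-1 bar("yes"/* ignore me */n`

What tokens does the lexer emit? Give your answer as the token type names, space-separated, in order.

pos=0: emit MINUS '-'
pos=1: emit NUM '1' (now at pos=2)
pos=3: emit ID 'bar' (now at pos=6)
pos=6: emit LPAREN '('
pos=7: enter STRING mode
pos=7: emit STR "yes" (now at pos=12)
pos=12: enter COMMENT mode (saw '/*')
exit COMMENT mode (now at pos=27)
pos=27: emit ID 'n' (now at pos=28)
DONE. 6 tokens: [MINUS, NUM, ID, LPAREN, STR, ID]

Answer: MINUS NUM ID LPAREN STR ID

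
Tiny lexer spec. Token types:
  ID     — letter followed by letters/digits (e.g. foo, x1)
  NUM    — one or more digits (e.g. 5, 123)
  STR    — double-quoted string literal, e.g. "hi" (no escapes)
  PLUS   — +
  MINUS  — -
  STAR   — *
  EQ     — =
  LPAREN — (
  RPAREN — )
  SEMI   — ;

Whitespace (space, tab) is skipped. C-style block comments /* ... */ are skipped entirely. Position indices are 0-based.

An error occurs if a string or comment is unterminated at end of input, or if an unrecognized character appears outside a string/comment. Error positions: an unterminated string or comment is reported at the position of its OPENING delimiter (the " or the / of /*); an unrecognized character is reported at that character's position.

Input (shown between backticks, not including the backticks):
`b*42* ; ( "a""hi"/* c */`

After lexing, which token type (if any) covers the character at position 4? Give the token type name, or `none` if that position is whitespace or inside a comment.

Answer: STAR

Derivation:
pos=0: emit ID 'b' (now at pos=1)
pos=1: emit STAR '*'
pos=2: emit NUM '42' (now at pos=4)
pos=4: emit STAR '*'
pos=6: emit SEMI ';'
pos=8: emit LPAREN '('
pos=10: enter STRING mode
pos=10: emit STR "a" (now at pos=13)
pos=13: enter STRING mode
pos=13: emit STR "hi" (now at pos=17)
pos=17: enter COMMENT mode (saw '/*')
exit COMMENT mode (now at pos=24)
DONE. 8 tokens: [ID, STAR, NUM, STAR, SEMI, LPAREN, STR, STR]
Position 4: char is '*' -> STAR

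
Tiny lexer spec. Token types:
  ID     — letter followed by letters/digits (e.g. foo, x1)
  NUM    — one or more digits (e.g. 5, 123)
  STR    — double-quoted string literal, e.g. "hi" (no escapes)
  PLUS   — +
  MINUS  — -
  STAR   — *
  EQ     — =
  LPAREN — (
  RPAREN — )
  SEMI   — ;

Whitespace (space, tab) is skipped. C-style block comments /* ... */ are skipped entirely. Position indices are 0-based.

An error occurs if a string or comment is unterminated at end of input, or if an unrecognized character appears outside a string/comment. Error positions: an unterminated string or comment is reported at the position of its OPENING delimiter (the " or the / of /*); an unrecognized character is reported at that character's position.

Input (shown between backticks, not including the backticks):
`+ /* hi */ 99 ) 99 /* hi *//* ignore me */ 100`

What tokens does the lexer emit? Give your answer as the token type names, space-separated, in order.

Answer: PLUS NUM RPAREN NUM NUM

Derivation:
pos=0: emit PLUS '+'
pos=2: enter COMMENT mode (saw '/*')
exit COMMENT mode (now at pos=10)
pos=11: emit NUM '99' (now at pos=13)
pos=14: emit RPAREN ')'
pos=16: emit NUM '99' (now at pos=18)
pos=19: enter COMMENT mode (saw '/*')
exit COMMENT mode (now at pos=27)
pos=27: enter COMMENT mode (saw '/*')
exit COMMENT mode (now at pos=42)
pos=43: emit NUM '100' (now at pos=46)
DONE. 5 tokens: [PLUS, NUM, RPAREN, NUM, NUM]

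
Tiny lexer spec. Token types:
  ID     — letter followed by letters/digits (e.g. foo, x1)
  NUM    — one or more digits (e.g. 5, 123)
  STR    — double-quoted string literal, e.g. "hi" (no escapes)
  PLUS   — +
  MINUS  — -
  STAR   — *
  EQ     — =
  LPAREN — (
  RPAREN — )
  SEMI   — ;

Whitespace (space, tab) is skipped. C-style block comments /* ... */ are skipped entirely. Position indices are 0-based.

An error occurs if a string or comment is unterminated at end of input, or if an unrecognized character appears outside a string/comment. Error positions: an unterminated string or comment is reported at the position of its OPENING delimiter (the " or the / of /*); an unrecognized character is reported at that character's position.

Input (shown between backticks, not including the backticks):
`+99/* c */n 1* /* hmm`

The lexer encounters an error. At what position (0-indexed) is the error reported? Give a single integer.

pos=0: emit PLUS '+'
pos=1: emit NUM '99' (now at pos=3)
pos=3: enter COMMENT mode (saw '/*')
exit COMMENT mode (now at pos=10)
pos=10: emit ID 'n' (now at pos=11)
pos=12: emit NUM '1' (now at pos=13)
pos=13: emit STAR '*'
pos=15: enter COMMENT mode (saw '/*')
pos=15: ERROR — unterminated comment (reached EOF)

Answer: 15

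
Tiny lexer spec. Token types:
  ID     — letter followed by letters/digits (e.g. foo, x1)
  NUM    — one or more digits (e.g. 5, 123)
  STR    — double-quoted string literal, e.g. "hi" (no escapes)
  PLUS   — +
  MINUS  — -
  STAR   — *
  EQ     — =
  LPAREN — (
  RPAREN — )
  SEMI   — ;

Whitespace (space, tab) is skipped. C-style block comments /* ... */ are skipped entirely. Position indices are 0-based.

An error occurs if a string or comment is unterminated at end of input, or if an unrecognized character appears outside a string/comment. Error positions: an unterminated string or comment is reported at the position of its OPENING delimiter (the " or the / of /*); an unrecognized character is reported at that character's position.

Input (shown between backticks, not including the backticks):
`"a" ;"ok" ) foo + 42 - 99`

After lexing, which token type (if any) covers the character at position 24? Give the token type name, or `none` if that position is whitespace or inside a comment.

pos=0: enter STRING mode
pos=0: emit STR "a" (now at pos=3)
pos=4: emit SEMI ';'
pos=5: enter STRING mode
pos=5: emit STR "ok" (now at pos=9)
pos=10: emit RPAREN ')'
pos=12: emit ID 'foo' (now at pos=15)
pos=16: emit PLUS '+'
pos=18: emit NUM '42' (now at pos=20)
pos=21: emit MINUS '-'
pos=23: emit NUM '99' (now at pos=25)
DONE. 9 tokens: [STR, SEMI, STR, RPAREN, ID, PLUS, NUM, MINUS, NUM]
Position 24: char is '9' -> NUM

Answer: NUM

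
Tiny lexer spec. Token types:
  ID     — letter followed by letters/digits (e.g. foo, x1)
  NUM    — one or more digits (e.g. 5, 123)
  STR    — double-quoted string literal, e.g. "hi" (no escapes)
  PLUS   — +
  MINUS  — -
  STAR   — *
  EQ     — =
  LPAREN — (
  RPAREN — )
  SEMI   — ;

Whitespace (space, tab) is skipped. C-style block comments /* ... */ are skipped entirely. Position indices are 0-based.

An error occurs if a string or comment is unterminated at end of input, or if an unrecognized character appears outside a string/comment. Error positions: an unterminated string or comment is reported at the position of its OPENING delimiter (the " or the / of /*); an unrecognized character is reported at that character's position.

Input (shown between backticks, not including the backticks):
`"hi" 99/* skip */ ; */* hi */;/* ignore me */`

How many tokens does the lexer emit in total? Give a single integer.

Answer: 5

Derivation:
pos=0: enter STRING mode
pos=0: emit STR "hi" (now at pos=4)
pos=5: emit NUM '99' (now at pos=7)
pos=7: enter COMMENT mode (saw '/*')
exit COMMENT mode (now at pos=17)
pos=18: emit SEMI ';'
pos=20: emit STAR '*'
pos=21: enter COMMENT mode (saw '/*')
exit COMMENT mode (now at pos=29)
pos=29: emit SEMI ';'
pos=30: enter COMMENT mode (saw '/*')
exit COMMENT mode (now at pos=45)
DONE. 5 tokens: [STR, NUM, SEMI, STAR, SEMI]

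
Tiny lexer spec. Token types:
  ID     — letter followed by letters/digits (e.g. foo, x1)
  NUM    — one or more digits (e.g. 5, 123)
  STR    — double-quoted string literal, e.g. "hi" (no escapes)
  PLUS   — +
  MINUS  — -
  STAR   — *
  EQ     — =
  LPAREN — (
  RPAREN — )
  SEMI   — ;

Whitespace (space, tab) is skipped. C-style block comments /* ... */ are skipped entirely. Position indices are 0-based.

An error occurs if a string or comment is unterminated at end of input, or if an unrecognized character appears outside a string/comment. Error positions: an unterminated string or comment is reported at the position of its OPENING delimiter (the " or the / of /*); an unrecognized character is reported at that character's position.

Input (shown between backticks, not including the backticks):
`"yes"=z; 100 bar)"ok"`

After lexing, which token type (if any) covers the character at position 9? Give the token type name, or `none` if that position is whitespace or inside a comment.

Answer: NUM

Derivation:
pos=0: enter STRING mode
pos=0: emit STR "yes" (now at pos=5)
pos=5: emit EQ '='
pos=6: emit ID 'z' (now at pos=7)
pos=7: emit SEMI ';'
pos=9: emit NUM '100' (now at pos=12)
pos=13: emit ID 'bar' (now at pos=16)
pos=16: emit RPAREN ')'
pos=17: enter STRING mode
pos=17: emit STR "ok" (now at pos=21)
DONE. 8 tokens: [STR, EQ, ID, SEMI, NUM, ID, RPAREN, STR]
Position 9: char is '1' -> NUM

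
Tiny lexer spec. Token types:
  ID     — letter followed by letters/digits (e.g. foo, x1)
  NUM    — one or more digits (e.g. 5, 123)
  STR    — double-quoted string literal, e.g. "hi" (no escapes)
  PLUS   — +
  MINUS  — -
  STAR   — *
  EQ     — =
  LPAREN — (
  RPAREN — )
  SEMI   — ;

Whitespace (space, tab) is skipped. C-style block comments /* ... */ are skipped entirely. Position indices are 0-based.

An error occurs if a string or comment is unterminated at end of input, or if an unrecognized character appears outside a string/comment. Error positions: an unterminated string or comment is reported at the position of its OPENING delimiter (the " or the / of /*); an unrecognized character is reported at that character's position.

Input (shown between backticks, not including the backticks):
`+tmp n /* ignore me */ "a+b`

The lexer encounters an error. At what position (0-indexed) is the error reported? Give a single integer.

Answer: 23

Derivation:
pos=0: emit PLUS '+'
pos=1: emit ID 'tmp' (now at pos=4)
pos=5: emit ID 'n' (now at pos=6)
pos=7: enter COMMENT mode (saw '/*')
exit COMMENT mode (now at pos=22)
pos=23: enter STRING mode
pos=23: ERROR — unterminated string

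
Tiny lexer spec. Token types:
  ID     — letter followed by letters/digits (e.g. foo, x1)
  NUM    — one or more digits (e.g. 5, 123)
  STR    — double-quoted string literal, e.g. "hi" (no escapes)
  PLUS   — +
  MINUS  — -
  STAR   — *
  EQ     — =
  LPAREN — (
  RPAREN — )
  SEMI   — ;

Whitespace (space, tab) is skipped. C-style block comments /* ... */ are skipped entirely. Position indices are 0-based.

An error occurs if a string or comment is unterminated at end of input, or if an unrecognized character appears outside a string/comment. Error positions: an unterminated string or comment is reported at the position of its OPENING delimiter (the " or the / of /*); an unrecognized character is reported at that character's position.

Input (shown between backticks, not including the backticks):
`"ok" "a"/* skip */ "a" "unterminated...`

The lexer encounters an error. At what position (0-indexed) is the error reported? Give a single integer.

pos=0: enter STRING mode
pos=0: emit STR "ok" (now at pos=4)
pos=5: enter STRING mode
pos=5: emit STR "a" (now at pos=8)
pos=8: enter COMMENT mode (saw '/*')
exit COMMENT mode (now at pos=18)
pos=19: enter STRING mode
pos=19: emit STR "a" (now at pos=22)
pos=23: enter STRING mode
pos=23: ERROR — unterminated string

Answer: 23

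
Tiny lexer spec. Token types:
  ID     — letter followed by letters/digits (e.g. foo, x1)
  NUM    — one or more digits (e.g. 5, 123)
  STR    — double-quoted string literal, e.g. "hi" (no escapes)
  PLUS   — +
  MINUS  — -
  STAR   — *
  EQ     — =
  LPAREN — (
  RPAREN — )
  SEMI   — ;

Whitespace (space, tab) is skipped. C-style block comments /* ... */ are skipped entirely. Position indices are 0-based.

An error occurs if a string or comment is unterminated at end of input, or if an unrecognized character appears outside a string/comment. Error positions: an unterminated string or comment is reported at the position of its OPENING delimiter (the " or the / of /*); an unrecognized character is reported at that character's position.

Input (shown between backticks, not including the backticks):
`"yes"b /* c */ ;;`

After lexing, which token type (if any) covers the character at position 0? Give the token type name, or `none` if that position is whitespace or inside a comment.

Answer: STR

Derivation:
pos=0: enter STRING mode
pos=0: emit STR "yes" (now at pos=5)
pos=5: emit ID 'b' (now at pos=6)
pos=7: enter COMMENT mode (saw '/*')
exit COMMENT mode (now at pos=14)
pos=15: emit SEMI ';'
pos=16: emit SEMI ';'
DONE. 4 tokens: [STR, ID, SEMI, SEMI]
Position 0: char is '"' -> STR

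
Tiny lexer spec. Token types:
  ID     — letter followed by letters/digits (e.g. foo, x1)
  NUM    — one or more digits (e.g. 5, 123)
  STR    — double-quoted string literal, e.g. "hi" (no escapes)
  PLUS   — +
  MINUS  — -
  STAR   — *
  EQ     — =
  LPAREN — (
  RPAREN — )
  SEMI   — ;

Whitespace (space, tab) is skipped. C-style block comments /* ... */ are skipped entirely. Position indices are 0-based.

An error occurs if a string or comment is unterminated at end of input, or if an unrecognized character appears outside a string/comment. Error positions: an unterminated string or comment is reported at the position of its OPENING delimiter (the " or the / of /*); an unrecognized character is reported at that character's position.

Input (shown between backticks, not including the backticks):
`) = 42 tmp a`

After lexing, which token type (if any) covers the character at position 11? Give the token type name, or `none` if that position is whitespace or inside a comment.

pos=0: emit RPAREN ')'
pos=2: emit EQ '='
pos=4: emit NUM '42' (now at pos=6)
pos=7: emit ID 'tmp' (now at pos=10)
pos=11: emit ID 'a' (now at pos=12)
DONE. 5 tokens: [RPAREN, EQ, NUM, ID, ID]
Position 11: char is 'a' -> ID

Answer: ID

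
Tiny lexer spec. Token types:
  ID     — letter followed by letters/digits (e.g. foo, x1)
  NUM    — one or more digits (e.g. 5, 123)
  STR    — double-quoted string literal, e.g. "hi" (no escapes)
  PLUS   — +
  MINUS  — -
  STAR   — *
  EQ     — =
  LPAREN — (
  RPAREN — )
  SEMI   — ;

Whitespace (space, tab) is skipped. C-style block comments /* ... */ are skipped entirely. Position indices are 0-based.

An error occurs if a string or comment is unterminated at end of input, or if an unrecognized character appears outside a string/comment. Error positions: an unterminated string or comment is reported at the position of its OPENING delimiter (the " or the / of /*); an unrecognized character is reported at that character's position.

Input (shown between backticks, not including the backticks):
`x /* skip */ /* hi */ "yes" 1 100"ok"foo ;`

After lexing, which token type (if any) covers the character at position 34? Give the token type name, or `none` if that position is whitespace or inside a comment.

pos=0: emit ID 'x' (now at pos=1)
pos=2: enter COMMENT mode (saw '/*')
exit COMMENT mode (now at pos=12)
pos=13: enter COMMENT mode (saw '/*')
exit COMMENT mode (now at pos=21)
pos=22: enter STRING mode
pos=22: emit STR "yes" (now at pos=27)
pos=28: emit NUM '1' (now at pos=29)
pos=30: emit NUM '100' (now at pos=33)
pos=33: enter STRING mode
pos=33: emit STR "ok" (now at pos=37)
pos=37: emit ID 'foo' (now at pos=40)
pos=41: emit SEMI ';'
DONE. 7 tokens: [ID, STR, NUM, NUM, STR, ID, SEMI]
Position 34: char is 'o' -> STR

Answer: STR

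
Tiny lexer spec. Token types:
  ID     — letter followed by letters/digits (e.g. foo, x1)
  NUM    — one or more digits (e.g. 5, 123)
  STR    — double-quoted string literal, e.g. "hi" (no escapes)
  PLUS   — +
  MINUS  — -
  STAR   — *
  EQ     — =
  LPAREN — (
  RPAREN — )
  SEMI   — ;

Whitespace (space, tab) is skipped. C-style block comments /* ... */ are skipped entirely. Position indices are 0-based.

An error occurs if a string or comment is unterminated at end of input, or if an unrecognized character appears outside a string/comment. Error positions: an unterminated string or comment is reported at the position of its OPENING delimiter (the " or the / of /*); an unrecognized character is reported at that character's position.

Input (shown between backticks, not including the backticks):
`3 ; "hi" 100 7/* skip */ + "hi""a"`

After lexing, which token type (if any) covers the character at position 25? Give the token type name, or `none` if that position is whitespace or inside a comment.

pos=0: emit NUM '3' (now at pos=1)
pos=2: emit SEMI ';'
pos=4: enter STRING mode
pos=4: emit STR "hi" (now at pos=8)
pos=9: emit NUM '100' (now at pos=12)
pos=13: emit NUM '7' (now at pos=14)
pos=14: enter COMMENT mode (saw '/*')
exit COMMENT mode (now at pos=24)
pos=25: emit PLUS '+'
pos=27: enter STRING mode
pos=27: emit STR "hi" (now at pos=31)
pos=31: enter STRING mode
pos=31: emit STR "a" (now at pos=34)
DONE. 8 tokens: [NUM, SEMI, STR, NUM, NUM, PLUS, STR, STR]
Position 25: char is '+' -> PLUS

Answer: PLUS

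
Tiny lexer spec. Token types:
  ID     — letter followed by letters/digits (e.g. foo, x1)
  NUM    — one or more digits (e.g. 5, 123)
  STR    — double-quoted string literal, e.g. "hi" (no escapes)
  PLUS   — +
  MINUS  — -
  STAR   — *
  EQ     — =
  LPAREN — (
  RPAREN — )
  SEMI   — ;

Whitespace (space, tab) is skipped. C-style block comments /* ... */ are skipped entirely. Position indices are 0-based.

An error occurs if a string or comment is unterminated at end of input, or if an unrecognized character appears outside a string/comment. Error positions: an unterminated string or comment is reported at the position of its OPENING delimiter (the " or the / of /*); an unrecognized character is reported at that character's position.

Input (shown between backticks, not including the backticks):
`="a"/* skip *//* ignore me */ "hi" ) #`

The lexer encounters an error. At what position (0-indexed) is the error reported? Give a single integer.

Answer: 37

Derivation:
pos=0: emit EQ '='
pos=1: enter STRING mode
pos=1: emit STR "a" (now at pos=4)
pos=4: enter COMMENT mode (saw '/*')
exit COMMENT mode (now at pos=14)
pos=14: enter COMMENT mode (saw '/*')
exit COMMENT mode (now at pos=29)
pos=30: enter STRING mode
pos=30: emit STR "hi" (now at pos=34)
pos=35: emit RPAREN ')'
pos=37: ERROR — unrecognized char '#'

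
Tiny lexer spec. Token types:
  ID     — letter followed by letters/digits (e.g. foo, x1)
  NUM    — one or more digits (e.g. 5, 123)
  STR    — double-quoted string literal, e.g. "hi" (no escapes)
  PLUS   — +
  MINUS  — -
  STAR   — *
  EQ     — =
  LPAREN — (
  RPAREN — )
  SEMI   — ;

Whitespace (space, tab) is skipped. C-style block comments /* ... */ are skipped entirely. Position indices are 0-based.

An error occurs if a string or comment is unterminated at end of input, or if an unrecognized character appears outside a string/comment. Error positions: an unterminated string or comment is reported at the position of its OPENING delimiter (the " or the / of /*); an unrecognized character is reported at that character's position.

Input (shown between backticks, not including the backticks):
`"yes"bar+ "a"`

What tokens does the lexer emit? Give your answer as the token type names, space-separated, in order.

Answer: STR ID PLUS STR

Derivation:
pos=0: enter STRING mode
pos=0: emit STR "yes" (now at pos=5)
pos=5: emit ID 'bar' (now at pos=8)
pos=8: emit PLUS '+'
pos=10: enter STRING mode
pos=10: emit STR "a" (now at pos=13)
DONE. 4 tokens: [STR, ID, PLUS, STR]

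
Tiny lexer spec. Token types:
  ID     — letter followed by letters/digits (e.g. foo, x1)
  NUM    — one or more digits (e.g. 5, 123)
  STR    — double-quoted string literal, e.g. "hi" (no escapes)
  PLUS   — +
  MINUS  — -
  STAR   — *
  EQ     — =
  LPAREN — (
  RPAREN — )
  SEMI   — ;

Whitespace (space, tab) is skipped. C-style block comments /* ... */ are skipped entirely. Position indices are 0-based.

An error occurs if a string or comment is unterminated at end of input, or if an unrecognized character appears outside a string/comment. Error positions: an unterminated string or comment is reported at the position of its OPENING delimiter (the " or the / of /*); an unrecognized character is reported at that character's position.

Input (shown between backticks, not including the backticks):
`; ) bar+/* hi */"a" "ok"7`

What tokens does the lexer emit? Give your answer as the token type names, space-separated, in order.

pos=0: emit SEMI ';'
pos=2: emit RPAREN ')'
pos=4: emit ID 'bar' (now at pos=7)
pos=7: emit PLUS '+'
pos=8: enter COMMENT mode (saw '/*')
exit COMMENT mode (now at pos=16)
pos=16: enter STRING mode
pos=16: emit STR "a" (now at pos=19)
pos=20: enter STRING mode
pos=20: emit STR "ok" (now at pos=24)
pos=24: emit NUM '7' (now at pos=25)
DONE. 7 tokens: [SEMI, RPAREN, ID, PLUS, STR, STR, NUM]

Answer: SEMI RPAREN ID PLUS STR STR NUM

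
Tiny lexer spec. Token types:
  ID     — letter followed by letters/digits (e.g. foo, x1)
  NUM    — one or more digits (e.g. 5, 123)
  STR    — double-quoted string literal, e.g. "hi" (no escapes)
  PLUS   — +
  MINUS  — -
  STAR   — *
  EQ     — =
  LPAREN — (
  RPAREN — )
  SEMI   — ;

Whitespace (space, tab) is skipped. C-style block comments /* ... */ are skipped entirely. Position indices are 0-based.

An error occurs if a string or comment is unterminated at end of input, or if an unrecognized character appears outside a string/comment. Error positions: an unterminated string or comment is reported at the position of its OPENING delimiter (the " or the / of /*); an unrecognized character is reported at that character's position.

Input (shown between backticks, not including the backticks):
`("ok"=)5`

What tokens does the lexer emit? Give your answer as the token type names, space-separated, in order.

Answer: LPAREN STR EQ RPAREN NUM

Derivation:
pos=0: emit LPAREN '('
pos=1: enter STRING mode
pos=1: emit STR "ok" (now at pos=5)
pos=5: emit EQ '='
pos=6: emit RPAREN ')'
pos=7: emit NUM '5' (now at pos=8)
DONE. 5 tokens: [LPAREN, STR, EQ, RPAREN, NUM]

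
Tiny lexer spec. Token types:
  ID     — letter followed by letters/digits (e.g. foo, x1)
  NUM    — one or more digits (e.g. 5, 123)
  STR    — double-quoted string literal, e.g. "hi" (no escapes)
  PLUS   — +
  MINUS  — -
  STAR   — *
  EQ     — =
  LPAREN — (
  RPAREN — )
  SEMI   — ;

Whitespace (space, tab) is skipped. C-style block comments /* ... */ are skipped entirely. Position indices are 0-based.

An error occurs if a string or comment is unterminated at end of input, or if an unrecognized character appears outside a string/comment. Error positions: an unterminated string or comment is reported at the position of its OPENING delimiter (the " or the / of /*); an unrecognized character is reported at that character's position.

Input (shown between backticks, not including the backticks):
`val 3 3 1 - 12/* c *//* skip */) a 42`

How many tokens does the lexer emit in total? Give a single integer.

pos=0: emit ID 'val' (now at pos=3)
pos=4: emit NUM '3' (now at pos=5)
pos=6: emit NUM '3' (now at pos=7)
pos=8: emit NUM '1' (now at pos=9)
pos=10: emit MINUS '-'
pos=12: emit NUM '12' (now at pos=14)
pos=14: enter COMMENT mode (saw '/*')
exit COMMENT mode (now at pos=21)
pos=21: enter COMMENT mode (saw '/*')
exit COMMENT mode (now at pos=31)
pos=31: emit RPAREN ')'
pos=33: emit ID 'a' (now at pos=34)
pos=35: emit NUM '42' (now at pos=37)
DONE. 9 tokens: [ID, NUM, NUM, NUM, MINUS, NUM, RPAREN, ID, NUM]

Answer: 9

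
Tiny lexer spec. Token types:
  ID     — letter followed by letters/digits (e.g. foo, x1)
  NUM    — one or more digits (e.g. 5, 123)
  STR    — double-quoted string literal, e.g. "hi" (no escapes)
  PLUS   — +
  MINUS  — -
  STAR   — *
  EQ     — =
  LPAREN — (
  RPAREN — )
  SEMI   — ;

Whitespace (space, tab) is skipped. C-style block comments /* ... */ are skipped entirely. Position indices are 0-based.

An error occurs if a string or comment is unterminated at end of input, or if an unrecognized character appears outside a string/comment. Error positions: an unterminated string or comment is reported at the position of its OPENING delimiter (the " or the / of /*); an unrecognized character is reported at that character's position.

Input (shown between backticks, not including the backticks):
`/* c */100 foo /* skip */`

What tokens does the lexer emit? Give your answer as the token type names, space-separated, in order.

Answer: NUM ID

Derivation:
pos=0: enter COMMENT mode (saw '/*')
exit COMMENT mode (now at pos=7)
pos=7: emit NUM '100' (now at pos=10)
pos=11: emit ID 'foo' (now at pos=14)
pos=15: enter COMMENT mode (saw '/*')
exit COMMENT mode (now at pos=25)
DONE. 2 tokens: [NUM, ID]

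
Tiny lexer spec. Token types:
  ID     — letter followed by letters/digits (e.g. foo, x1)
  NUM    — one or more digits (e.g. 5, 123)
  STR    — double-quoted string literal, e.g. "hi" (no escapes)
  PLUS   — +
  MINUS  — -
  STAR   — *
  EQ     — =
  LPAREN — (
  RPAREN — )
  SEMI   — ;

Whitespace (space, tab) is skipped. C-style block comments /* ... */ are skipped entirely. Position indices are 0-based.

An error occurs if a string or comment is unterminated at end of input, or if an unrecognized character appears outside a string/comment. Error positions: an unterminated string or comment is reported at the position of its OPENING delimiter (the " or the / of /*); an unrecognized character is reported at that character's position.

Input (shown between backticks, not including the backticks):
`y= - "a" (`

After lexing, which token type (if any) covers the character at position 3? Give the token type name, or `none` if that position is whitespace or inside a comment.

Answer: MINUS

Derivation:
pos=0: emit ID 'y' (now at pos=1)
pos=1: emit EQ '='
pos=3: emit MINUS '-'
pos=5: enter STRING mode
pos=5: emit STR "a" (now at pos=8)
pos=9: emit LPAREN '('
DONE. 5 tokens: [ID, EQ, MINUS, STR, LPAREN]
Position 3: char is '-' -> MINUS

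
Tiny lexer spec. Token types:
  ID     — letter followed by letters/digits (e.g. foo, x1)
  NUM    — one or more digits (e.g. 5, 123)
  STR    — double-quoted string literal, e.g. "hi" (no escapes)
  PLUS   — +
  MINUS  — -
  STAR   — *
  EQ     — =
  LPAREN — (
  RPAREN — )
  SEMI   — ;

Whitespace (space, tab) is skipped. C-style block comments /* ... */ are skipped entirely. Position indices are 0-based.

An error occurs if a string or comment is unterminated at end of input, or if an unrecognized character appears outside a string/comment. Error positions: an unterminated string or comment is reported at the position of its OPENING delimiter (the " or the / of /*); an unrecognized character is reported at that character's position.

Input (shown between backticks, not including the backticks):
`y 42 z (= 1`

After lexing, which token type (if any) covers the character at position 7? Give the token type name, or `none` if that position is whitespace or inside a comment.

pos=0: emit ID 'y' (now at pos=1)
pos=2: emit NUM '42' (now at pos=4)
pos=5: emit ID 'z' (now at pos=6)
pos=7: emit LPAREN '('
pos=8: emit EQ '='
pos=10: emit NUM '1' (now at pos=11)
DONE. 6 tokens: [ID, NUM, ID, LPAREN, EQ, NUM]
Position 7: char is '(' -> LPAREN

Answer: LPAREN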